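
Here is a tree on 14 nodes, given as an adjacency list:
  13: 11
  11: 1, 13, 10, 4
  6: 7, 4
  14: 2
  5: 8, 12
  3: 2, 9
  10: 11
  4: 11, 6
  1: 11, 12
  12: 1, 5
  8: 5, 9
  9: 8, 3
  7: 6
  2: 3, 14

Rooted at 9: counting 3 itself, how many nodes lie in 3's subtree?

3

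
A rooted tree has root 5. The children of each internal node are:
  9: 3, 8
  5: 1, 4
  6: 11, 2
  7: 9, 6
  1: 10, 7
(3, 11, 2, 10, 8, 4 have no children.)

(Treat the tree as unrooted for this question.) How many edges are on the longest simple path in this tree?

A longest path is 4 – 5 – 1 – 7 – 9 – 3, with 5 edges.

5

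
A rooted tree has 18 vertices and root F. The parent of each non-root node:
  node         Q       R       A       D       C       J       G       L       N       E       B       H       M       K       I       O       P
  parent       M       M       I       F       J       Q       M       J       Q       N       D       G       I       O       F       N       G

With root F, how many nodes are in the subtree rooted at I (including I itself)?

15

I's subtree: {I, M, A, Q, G, R, N, J, P, H, O, E, L, C, K}, size 15.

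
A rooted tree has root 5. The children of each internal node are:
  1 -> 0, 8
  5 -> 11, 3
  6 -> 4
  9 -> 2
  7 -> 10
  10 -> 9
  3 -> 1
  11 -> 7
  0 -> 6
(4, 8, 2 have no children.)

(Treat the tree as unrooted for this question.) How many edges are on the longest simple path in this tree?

10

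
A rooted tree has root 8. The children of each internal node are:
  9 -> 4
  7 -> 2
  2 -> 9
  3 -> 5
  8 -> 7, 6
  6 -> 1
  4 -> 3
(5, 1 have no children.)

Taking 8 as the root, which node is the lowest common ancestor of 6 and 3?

8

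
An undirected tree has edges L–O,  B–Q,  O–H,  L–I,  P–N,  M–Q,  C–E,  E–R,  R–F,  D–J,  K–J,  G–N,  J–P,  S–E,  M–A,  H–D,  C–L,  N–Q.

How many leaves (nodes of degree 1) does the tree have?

The leaves are A, B, F, G, I, K, S.
That is 7 leaves.

7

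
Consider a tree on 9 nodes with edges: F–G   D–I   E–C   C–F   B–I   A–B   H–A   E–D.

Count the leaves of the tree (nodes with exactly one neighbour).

The leaves are G, H.
That is 2 leaves.

2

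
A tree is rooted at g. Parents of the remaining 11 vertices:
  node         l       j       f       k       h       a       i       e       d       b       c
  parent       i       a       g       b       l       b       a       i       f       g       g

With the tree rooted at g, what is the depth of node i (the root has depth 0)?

3

g → b → a → i — 3 edges.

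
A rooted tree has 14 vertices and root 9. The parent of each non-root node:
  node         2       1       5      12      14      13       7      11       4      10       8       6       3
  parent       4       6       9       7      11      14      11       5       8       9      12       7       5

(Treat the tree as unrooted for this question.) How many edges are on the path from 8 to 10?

The path is 8 - 12 - 7 - 11 - 5 - 9 - 10, which has 6 edges.

6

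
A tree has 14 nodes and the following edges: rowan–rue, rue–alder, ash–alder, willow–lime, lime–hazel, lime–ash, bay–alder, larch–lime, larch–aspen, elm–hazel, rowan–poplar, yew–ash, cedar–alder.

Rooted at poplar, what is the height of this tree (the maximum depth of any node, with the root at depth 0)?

7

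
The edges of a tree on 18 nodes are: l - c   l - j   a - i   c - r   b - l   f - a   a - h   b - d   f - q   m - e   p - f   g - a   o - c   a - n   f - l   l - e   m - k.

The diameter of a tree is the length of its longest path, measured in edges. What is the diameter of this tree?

Starting from k, a farthest node is i at distance 6.
One longest path: k – m – e – l – f – a – i.
So the diameter is 6.

6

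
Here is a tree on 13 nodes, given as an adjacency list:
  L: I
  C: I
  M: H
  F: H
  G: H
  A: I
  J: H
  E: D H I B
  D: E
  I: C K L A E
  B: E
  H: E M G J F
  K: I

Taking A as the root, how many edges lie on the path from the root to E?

2

Climbing from E to the root: E–I–A. That's 2 steps.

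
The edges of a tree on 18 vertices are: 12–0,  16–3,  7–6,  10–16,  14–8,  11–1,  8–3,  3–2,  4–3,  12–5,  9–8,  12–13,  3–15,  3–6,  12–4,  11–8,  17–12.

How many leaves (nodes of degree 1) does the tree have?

The leaves are 0, 1, 2, 5, 7, 9, 10, 13, 14, 15, 17.
That is 11 leaves.

11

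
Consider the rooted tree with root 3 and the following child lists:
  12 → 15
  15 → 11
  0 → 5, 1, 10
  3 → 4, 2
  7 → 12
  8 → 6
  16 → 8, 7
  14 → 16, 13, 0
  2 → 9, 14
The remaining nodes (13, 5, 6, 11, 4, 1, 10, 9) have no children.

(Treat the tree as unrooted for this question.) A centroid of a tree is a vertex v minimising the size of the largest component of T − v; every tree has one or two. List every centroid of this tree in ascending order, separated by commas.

Delete 14: the remaining components have sizes 7, 4, 4, 1. Max 7 ≤ 8, so 14 is a centroid.
No neighbour of 14 does as well, so 14 is the unique centroid.

14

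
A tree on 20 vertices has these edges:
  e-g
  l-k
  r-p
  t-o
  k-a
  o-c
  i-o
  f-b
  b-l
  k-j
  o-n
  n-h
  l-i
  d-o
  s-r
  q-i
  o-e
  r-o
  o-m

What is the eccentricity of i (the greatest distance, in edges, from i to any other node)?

The node farthest from i is g (h, j, s, f, a, p also at distance 3), via i–o–e–g — 3 edges.

3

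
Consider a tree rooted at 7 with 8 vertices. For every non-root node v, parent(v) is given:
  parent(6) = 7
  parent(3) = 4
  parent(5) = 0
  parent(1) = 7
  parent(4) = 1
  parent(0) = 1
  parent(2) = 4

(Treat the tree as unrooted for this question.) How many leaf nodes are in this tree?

4

Degree-1 nodes: 2, 3, 5, 6 — 4 of them.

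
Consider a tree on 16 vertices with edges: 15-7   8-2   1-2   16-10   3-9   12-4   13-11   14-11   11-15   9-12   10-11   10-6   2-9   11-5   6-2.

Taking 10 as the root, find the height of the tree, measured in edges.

5

4 sits deepest: 10-6-2-9-12-4 — 5 edges from the root.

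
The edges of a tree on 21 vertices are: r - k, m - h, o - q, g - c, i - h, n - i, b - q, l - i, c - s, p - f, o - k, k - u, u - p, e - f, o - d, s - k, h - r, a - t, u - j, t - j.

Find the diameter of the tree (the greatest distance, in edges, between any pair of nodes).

Starting from a, a farthest node is l at distance 8.
One longest path: a - t - j - u - k - r - h - i - l.
So the diameter is 8.

8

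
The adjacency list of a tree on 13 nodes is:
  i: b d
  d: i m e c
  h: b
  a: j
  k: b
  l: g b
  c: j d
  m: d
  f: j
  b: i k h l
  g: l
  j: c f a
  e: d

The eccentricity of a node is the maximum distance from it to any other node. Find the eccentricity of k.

6

A farthest node from k is f (a also at distance 6).
The path k–b–i–d–c–j–f has 6 edges.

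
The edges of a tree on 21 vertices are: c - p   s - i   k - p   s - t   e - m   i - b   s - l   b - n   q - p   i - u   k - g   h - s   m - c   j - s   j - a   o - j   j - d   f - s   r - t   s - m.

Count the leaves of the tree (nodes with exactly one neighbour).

12

Degree-1 nodes: a, d, e, f, g, h, l, n, o, q, r, u — 12 of them.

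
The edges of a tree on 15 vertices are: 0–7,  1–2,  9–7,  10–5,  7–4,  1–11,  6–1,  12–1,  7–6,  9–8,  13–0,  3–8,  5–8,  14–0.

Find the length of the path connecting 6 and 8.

Walking from 6: 6–7–9–8. Length 3.

3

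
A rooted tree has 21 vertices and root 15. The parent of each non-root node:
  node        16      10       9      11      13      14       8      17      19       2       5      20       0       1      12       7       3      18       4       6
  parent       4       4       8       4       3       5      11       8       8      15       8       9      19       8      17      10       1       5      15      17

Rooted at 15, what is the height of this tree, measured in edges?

13 sits deepest: 15–4–11–8–1–3–13 — 6 edges from the root.

6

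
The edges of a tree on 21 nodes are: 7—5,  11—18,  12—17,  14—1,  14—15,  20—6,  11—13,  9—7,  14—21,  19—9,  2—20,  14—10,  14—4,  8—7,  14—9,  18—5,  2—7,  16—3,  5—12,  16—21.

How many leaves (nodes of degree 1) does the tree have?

The leaves are 1, 3, 4, 6, 8, 10, 13, 15, 17, 19.
That is 10 leaves.

10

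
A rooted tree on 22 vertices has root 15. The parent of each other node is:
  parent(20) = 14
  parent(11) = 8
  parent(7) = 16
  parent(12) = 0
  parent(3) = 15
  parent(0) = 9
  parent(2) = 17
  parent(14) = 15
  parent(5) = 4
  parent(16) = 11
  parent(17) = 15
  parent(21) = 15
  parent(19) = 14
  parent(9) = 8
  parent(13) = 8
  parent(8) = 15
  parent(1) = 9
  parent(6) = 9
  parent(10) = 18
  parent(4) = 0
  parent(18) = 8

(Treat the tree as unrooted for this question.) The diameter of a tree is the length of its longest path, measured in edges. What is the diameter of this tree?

Starting from 5, a farthest node is 2 at distance 7.
One longest path: 5 - 4 - 0 - 9 - 8 - 15 - 17 - 2.
So the diameter is 7.

7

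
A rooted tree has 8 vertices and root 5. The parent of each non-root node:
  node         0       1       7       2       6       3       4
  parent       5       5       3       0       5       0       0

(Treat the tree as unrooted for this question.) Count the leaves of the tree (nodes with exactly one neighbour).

Degree-1 nodes: 1, 2, 4, 6, 7 — 5 of them.

5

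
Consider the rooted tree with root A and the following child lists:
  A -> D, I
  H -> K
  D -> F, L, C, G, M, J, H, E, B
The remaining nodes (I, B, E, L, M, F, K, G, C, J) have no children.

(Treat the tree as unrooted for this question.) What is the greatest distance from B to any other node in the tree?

A farthest node from B is I (K also at distance 3).
The path B–D–A–I has 3 edges.

3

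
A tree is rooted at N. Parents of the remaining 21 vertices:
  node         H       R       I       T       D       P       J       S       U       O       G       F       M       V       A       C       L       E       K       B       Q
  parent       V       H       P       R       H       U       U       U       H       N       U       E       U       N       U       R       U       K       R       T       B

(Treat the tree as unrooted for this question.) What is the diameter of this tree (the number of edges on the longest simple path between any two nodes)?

7

A longest path is F-E-K-R-H-U-P-I, with 7 edges.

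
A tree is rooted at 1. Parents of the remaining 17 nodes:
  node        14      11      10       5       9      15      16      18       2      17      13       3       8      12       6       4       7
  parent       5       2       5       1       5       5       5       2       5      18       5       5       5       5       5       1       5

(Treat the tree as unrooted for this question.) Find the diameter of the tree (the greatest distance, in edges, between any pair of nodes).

BFS from 17 reaches 4 last, at distance 5; BFS from 4 confirms no node is farther.
Path: 17 – 18 – 2 – 5 – 1 – 4.

5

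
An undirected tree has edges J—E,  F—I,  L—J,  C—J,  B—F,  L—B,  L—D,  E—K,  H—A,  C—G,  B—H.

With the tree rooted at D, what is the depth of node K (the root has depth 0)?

Climbing from K to the root: K–E–J–L–D. That's 4 steps.

4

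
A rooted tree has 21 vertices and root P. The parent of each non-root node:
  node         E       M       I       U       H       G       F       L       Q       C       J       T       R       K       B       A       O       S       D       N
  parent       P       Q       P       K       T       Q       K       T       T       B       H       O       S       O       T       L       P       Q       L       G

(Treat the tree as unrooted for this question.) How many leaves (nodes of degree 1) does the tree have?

Degree-1 nodes: A, C, D, E, F, I, J, M, N, R, U — 11 of them.

11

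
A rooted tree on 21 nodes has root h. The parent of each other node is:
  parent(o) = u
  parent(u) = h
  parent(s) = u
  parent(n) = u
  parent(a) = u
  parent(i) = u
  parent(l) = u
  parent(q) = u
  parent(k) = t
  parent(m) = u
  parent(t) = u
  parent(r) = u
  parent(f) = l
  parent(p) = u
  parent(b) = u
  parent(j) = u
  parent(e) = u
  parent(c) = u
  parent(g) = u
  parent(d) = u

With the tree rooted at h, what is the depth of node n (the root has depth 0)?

2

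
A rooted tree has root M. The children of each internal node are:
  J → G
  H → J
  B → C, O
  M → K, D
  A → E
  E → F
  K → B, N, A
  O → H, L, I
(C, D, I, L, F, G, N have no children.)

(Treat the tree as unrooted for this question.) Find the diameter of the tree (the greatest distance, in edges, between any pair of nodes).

Starting from F, a farthest node is G at distance 8.
One longest path: F-E-A-K-B-O-H-J-G.
So the diameter is 8.

8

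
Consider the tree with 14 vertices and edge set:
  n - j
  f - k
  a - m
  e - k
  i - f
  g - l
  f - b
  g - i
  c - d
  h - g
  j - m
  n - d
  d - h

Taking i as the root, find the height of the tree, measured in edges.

7

The longest root-to-leaf path is i–g–h–d–n–j–m–a (7 edges).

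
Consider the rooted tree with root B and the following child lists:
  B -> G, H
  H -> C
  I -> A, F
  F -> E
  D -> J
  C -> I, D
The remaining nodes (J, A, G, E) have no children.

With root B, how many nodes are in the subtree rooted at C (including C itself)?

7

The subtree rooted at C contains: C, I, D, F, A, J, E — 7 nodes.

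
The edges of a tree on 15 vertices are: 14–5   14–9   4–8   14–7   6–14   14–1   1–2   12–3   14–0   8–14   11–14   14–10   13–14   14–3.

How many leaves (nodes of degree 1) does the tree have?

11

Degree-1 nodes: 0, 2, 4, 5, 6, 7, 9, 10, 11, 12, 13 — 11 of them.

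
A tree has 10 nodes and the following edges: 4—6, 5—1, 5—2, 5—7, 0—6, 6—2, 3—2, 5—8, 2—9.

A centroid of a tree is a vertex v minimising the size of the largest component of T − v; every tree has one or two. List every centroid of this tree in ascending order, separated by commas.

2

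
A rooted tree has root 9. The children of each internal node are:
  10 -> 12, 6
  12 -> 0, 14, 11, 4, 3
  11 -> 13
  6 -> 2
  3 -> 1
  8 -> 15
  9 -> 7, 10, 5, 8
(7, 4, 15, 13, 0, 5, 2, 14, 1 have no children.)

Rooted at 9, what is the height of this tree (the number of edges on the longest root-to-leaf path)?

4

A deepest node is 1, reached by 9-10-12-3-1.
That path has 4 edges, so the height is 4.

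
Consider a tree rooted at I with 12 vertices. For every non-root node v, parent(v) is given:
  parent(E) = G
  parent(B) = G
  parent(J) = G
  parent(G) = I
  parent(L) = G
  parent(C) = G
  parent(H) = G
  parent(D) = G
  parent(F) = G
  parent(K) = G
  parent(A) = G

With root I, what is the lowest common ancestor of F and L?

G

F's ancestor chain is F, G, I and L's is L, G, I; they first meet at G.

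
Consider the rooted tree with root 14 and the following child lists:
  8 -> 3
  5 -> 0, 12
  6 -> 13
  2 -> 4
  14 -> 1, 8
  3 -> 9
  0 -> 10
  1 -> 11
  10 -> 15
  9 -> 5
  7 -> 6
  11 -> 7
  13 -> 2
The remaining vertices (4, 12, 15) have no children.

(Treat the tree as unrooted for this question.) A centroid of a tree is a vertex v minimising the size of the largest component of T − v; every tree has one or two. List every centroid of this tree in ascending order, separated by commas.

8, 14

If 14 is removed the pieces have sizes 8, 7, all ≤ ⌊16/2⌋ = 8.
Its neighbour 8 also leaves a largest component of size 8, so both are centroids.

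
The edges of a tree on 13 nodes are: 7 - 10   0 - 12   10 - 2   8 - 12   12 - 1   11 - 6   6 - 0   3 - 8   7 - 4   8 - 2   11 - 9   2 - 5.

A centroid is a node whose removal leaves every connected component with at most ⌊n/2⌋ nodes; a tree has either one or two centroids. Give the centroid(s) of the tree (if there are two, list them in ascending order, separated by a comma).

8

Delete 8: the remaining components have sizes 6, 5, 1. Max 6 ≤ 6, so 8 is a centroid.
Every other node leaves some component of size > 6, so the centroid is unique.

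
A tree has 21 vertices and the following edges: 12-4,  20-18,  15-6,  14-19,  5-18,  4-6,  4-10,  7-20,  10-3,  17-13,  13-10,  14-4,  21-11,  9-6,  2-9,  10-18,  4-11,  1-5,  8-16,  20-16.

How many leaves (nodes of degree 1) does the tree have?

The leaves are 1, 2, 3, 7, 8, 12, 15, 17, 19, 21.
That is 10 leaves.

10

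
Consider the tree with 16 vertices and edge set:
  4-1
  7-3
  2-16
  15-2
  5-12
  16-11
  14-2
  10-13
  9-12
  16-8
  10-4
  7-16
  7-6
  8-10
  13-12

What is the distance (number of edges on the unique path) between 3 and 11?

Walking from 3: 3 - 7 - 16 - 11. Length 3.

3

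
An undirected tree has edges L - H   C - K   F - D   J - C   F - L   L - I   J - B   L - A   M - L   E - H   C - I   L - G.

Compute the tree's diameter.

Starting from B, a farthest node is E at distance 6.
One longest path: B - J - C - I - L - H - E.
So the diameter is 6.

6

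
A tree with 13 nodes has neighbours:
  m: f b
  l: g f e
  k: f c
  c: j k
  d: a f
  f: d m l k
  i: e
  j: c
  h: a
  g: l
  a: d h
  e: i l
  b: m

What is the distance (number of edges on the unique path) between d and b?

3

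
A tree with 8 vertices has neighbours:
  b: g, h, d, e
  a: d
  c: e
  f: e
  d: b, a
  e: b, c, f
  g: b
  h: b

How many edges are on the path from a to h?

The path is a - d - b - h, which has 3 edges.

3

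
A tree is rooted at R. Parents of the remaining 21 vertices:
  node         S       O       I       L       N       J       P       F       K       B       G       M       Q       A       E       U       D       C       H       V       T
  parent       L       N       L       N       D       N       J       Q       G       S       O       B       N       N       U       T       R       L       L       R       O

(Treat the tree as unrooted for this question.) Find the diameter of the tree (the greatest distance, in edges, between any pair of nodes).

8

A longest path is E-U-T-O-N-L-S-B-M, with 8 edges.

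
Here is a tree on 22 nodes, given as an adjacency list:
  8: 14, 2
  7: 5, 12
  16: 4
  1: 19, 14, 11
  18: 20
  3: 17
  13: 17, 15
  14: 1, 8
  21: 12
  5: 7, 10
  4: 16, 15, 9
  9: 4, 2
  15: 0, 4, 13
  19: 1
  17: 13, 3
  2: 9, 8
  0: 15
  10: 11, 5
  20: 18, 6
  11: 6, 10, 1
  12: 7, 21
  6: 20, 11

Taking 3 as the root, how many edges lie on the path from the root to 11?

10

Climbing from 11 to the root: 11 → 1 → 14 → 8 → 2 → 9 → 4 → 15 → 13 → 17 → 3. That's 10 steps.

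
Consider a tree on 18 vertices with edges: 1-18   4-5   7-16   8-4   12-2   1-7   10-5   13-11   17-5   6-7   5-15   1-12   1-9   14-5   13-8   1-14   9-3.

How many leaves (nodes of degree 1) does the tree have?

9

Degree-1 nodes: 2, 3, 6, 10, 11, 15, 16, 17, 18 — 9 of them.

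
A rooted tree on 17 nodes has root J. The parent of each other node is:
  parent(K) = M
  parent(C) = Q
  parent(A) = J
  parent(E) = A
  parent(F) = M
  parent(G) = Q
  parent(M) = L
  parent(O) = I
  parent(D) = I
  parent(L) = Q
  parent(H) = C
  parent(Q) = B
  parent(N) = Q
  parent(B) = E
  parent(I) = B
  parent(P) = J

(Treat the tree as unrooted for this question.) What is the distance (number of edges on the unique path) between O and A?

4

O - I - B - E - A: 4 edges.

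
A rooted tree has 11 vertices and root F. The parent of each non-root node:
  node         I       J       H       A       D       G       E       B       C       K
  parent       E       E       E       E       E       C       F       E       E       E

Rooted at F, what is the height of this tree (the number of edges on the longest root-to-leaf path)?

The longest root-to-leaf path is F – E – C – G (3 edges).

3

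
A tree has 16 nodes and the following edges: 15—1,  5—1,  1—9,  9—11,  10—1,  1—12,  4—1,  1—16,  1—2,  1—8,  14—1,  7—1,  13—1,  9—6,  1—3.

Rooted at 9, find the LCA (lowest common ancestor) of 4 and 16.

1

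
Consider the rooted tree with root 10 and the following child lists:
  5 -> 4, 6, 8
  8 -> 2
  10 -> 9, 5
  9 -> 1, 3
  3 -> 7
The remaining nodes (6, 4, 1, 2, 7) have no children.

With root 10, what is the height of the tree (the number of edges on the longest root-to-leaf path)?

3

A deepest node is 7, reached by 10-9-3-7.
That path has 3 edges, so the height is 3.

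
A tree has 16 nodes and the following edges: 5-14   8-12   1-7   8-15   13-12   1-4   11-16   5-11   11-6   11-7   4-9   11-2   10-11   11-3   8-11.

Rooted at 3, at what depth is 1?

3

3 → 11 → 7 → 1 — 3 edges.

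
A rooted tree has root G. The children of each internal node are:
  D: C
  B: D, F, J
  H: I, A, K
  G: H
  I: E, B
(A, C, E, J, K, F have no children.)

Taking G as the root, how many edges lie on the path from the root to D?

Path from G to D: G – H – I – B – D, which has 4 edges.

4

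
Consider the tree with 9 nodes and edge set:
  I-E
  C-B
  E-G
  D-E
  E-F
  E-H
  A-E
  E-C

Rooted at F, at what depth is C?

Path from F to C: F – E – C, which has 2 edges.

2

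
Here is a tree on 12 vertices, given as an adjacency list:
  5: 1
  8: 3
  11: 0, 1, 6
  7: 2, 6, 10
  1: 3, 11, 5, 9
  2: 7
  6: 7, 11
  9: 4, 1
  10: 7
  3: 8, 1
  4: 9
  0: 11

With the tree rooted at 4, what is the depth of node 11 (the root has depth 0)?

3

4–9–1–11 — 3 edges.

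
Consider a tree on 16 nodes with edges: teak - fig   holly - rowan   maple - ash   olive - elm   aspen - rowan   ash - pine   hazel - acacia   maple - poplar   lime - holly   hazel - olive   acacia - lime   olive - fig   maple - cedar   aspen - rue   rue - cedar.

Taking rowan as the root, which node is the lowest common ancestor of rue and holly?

rue's ancestor chain is rue, aspen, rowan and holly's is holly, rowan; they first meet at rowan.

rowan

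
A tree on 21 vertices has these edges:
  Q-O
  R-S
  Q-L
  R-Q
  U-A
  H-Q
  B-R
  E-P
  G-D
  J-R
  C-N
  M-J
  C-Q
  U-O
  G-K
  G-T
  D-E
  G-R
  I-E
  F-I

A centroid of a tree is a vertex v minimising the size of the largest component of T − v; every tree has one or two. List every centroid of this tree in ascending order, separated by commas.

R

Delete R: the remaining components have sizes 8, 8, 2, 1, 1. Max 8 ≤ 10, so R is a centroid.
No neighbour of R does as well, so R is the unique centroid.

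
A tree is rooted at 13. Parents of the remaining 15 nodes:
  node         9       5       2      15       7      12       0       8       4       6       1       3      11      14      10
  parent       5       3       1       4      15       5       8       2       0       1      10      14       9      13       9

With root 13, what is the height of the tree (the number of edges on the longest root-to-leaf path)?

7 sits deepest: 13 → 14 → 3 → 5 → 9 → 10 → 1 → 2 → 8 → 0 → 4 → 15 → 7 — 12 edges from the root.

12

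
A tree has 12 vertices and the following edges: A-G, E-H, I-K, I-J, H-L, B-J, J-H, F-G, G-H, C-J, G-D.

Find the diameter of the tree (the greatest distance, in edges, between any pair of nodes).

Starting from D, a farthest node is K at distance 5.
One longest path: D - G - H - J - I - K.
So the diameter is 5.

5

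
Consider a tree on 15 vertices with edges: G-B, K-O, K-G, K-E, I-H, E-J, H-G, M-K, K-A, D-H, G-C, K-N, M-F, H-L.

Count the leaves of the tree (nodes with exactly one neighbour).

10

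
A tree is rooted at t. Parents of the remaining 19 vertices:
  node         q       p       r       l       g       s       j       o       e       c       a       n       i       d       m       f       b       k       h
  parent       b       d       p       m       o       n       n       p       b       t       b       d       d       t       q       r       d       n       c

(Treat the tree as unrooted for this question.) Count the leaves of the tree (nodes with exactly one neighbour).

The leaves are a, e, f, g, h, i, j, k, l, s.
That is 10 leaves.

10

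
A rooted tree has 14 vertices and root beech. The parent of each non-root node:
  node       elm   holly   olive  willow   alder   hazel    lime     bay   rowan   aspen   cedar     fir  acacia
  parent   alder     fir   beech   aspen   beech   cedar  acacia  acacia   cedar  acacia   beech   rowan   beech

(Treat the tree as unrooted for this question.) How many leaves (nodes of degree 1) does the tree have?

7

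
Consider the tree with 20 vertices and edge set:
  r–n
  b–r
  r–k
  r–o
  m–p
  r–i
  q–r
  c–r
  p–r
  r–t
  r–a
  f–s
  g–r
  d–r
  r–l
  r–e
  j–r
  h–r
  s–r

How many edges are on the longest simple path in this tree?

A longest path is f-s-r-p-m, with 4 edges.

4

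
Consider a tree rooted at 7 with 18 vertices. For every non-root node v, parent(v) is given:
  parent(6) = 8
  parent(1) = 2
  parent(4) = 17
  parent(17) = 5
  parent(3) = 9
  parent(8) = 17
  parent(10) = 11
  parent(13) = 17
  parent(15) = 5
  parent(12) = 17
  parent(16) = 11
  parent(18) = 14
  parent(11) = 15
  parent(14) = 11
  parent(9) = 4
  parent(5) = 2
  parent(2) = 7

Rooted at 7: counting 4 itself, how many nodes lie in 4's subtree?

Descendants of 4 (including itself): 4, 9, 3. That's 3.

3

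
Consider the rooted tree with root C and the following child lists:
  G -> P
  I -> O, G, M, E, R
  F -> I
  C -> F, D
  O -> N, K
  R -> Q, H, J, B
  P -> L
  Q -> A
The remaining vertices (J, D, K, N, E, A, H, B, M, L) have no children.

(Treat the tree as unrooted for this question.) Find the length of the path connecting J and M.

3

J – R – I – M: 3 edges.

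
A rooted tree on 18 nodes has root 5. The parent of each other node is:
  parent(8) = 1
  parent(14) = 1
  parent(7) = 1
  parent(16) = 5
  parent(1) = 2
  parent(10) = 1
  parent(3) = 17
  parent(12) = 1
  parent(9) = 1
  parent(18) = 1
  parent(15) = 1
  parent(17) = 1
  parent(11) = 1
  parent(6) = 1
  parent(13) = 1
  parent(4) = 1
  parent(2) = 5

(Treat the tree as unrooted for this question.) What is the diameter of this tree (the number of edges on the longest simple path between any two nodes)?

Starting from 16, a farthest node is 3 at distance 5.
One longest path: 16-5-2-1-17-3.
So the diameter is 5.

5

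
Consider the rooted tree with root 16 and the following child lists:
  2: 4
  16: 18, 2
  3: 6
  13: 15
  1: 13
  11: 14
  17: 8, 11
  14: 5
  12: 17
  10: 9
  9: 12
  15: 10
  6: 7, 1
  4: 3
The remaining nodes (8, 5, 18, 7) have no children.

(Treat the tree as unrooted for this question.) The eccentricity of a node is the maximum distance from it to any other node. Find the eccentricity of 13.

Distances from 13 peak at 8, attained at 5.
13 – 15 – 10 – 9 – 12 – 17 – 11 – 14 – 5

8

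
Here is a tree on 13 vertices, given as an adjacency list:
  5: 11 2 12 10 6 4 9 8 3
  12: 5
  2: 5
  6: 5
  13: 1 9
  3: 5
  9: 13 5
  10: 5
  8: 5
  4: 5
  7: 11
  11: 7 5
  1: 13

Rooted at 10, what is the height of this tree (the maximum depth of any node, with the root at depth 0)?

1 sits deepest: 10-5-9-13-1 — 4 edges from the root.

4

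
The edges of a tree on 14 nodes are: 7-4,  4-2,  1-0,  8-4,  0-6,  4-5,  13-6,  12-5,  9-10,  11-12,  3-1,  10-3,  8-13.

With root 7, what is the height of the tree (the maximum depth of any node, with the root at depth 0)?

9

The longest root-to-leaf path is 7 – 4 – 8 – 13 – 6 – 0 – 1 – 3 – 10 – 9 (9 edges).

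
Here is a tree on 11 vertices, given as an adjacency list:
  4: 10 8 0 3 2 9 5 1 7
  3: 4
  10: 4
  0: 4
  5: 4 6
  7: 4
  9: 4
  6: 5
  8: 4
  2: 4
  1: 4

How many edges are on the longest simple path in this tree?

3

A longest path is 6-5-4-8, with 3 edges.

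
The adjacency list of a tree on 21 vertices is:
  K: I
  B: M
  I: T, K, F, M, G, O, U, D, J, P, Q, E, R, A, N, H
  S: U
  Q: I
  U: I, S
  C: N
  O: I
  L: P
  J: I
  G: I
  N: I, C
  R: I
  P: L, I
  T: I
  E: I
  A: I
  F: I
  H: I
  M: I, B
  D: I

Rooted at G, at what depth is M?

2

Climbing from M to the root: M – I – G. That's 2 steps.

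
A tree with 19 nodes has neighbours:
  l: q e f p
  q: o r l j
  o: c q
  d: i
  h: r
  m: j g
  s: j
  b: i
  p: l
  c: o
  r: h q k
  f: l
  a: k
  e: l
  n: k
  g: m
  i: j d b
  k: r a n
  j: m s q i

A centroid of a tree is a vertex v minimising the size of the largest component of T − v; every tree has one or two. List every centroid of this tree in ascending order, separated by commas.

q

If q is removed the pieces have sizes 7, 5, 4, 2, all ≤ ⌊19/2⌋ = 9.
Every other node leaves some component of size > 9, so the centroid is unique.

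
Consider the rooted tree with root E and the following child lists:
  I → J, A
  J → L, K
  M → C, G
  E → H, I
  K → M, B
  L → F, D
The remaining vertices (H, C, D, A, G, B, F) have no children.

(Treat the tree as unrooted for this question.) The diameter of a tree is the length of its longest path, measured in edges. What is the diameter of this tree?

A longest path is G – M – K – J – I – E – H, with 6 edges.

6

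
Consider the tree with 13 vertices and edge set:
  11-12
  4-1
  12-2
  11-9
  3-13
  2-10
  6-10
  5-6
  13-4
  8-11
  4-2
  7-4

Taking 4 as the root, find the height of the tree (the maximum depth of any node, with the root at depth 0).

4

The longest root-to-leaf path is 4-2-12-11-8 (4 edges).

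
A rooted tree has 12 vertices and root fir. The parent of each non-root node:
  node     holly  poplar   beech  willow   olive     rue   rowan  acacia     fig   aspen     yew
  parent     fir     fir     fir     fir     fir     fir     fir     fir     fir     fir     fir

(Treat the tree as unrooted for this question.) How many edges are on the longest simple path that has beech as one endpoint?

Distances from beech peak at 2, attained at aspen (poplar, rowan, willow, fig, holly, yew, olive, rue, acacia also at distance 2).
beech – fir – aspen

2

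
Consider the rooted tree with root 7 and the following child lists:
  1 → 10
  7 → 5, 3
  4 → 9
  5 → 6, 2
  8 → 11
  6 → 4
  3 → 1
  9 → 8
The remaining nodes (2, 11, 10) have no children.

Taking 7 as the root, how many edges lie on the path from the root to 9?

4

7 → 5 → 6 → 4 → 9 — 4 edges.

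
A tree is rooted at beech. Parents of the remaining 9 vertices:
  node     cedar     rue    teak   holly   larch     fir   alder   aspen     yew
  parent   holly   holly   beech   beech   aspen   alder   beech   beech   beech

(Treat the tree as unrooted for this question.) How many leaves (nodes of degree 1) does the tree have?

Exactly 6 nodes have a single neighbour: cedar, fir, larch, rue, teak, yew.

6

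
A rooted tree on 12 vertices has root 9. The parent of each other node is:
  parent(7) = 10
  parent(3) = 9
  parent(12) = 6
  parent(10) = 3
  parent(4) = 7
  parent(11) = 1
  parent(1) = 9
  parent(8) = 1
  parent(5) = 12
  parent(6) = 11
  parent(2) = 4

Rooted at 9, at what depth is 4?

4

Climbing from 4 to the root: 4 → 7 → 10 → 3 → 9. That's 4 steps.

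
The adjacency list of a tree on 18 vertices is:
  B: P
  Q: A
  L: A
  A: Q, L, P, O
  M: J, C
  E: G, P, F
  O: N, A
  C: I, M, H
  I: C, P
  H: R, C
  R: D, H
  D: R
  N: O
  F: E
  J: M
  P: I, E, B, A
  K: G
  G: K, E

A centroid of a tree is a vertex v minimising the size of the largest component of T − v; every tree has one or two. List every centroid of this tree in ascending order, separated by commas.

P

If P is removed the pieces have sizes 7, 5, 4, 1, all ≤ ⌊18/2⌋ = 9.
Every other node leaves some component of size > 9, so the centroid is unique.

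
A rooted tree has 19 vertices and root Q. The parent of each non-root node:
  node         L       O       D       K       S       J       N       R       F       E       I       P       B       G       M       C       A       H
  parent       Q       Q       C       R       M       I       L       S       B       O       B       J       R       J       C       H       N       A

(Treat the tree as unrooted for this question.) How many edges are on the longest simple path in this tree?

BFS from E reaches G last, at distance 14; BFS from G confirms no node is farther.
Path: E-O-Q-L-N-A-H-C-M-S-R-B-I-J-G.

14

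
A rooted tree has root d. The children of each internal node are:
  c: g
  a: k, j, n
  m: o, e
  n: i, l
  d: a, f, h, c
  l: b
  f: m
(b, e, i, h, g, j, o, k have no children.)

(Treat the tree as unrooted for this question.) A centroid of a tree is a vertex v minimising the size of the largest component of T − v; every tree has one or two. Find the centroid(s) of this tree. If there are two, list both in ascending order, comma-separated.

d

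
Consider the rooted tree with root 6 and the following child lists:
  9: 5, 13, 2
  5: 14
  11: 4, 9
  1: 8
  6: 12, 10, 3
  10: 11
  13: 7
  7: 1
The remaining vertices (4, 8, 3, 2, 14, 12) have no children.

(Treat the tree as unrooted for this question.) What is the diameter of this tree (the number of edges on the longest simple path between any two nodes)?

8

A longest path is 12 - 6 - 10 - 11 - 9 - 13 - 7 - 1 - 8, with 8 edges.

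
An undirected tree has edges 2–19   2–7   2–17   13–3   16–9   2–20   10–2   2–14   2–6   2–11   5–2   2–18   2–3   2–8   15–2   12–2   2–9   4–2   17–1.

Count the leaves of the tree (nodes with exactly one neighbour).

Degree-1 nodes: 1, 4, 5, 6, 7, 8, 10, 11, 12, 13, 14, 15, 16, 18, 19, 20 — 16 of them.

16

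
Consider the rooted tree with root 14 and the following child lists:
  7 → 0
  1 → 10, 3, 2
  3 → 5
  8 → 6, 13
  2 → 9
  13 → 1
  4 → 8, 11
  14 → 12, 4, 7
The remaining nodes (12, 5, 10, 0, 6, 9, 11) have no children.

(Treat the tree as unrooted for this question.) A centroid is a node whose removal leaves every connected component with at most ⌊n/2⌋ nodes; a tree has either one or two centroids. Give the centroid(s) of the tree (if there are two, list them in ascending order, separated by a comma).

If 8 is removed the pieces have sizes 7, 6, 1, all ≤ ⌊15/2⌋ = 7.
Every other node leaves some component of size > 7, so the centroid is unique.

8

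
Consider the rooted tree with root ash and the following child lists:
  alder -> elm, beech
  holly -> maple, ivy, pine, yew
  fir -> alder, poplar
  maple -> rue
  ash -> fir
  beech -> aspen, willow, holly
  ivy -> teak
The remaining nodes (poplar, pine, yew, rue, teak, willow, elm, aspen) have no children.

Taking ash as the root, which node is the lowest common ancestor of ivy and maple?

holly

ivy's ancestor chain is ivy, holly, beech, alder, fir, ash and maple's is maple, holly, beech, alder, fir, ash; they first meet at holly.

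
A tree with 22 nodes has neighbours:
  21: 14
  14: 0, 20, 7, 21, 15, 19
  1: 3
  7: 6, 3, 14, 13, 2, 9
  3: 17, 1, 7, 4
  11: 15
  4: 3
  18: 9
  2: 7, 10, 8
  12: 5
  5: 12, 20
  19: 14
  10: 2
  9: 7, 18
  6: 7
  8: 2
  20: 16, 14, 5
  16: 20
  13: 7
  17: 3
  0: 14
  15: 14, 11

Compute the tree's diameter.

6

BFS from 4 reaches 12 last, at distance 6; BFS from 12 confirms no node is farther.
Path: 4–3–7–14–20–5–12.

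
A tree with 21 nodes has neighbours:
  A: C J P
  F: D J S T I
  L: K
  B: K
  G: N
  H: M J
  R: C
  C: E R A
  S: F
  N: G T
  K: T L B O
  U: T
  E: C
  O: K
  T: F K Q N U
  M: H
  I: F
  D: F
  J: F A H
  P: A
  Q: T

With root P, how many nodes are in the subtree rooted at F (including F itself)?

13

Descendants of F (including itself): F, T, D, I, S, Q, N, K, U, G, O, L, B. That's 13.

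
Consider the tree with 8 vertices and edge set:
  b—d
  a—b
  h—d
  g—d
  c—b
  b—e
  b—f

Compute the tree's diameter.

A longest path is g-d-b-e, with 3 edges.

3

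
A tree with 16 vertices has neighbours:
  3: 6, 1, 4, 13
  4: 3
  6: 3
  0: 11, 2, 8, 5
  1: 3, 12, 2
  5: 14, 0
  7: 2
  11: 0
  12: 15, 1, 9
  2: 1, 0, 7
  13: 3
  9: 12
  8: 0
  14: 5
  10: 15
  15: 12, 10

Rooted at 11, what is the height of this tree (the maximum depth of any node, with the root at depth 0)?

6

The longest root-to-leaf path is 11–0–2–1–12–15–10 (6 edges).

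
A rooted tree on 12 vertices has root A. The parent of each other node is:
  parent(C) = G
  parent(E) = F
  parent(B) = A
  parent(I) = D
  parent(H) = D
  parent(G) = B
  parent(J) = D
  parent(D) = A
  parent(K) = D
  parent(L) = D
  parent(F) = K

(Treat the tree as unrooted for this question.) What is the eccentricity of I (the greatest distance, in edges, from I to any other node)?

Distances from I peak at 5, attained at C.
I – D – A – B – G – C

5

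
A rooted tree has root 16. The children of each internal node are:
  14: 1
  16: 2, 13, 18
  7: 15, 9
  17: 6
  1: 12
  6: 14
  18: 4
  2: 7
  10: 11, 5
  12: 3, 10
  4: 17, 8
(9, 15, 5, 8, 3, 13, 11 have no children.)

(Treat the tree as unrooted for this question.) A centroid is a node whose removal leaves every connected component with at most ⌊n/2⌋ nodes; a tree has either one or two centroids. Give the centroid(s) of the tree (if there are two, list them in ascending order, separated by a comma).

4, 17

Delete 17: the remaining components have sizes 9, 8. Max 9 ≤ 9, so 17 is a centroid.
4 is adjacent to 17 and is also a centroid (the largest component after removing it is likewise 9).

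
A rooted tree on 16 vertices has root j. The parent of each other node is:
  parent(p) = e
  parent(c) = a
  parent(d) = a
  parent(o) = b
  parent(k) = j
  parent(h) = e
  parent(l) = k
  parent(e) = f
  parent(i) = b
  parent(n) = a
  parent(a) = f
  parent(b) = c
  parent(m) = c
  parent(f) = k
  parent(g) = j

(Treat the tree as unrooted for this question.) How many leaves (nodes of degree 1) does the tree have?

9

Degree-1 nodes: d, g, h, i, l, m, n, o, p — 9 of them.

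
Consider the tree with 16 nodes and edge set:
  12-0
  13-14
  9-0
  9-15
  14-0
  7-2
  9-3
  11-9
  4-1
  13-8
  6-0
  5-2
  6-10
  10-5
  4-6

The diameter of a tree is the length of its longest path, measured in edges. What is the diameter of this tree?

8

Starting from 8, a farthest node is 7 at distance 8.
One longest path: 8–13–14–0–6–10–5–2–7.
So the diameter is 8.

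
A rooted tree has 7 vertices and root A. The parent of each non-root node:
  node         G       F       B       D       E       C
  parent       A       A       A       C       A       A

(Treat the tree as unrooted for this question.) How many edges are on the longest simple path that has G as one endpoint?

Distances from G peak at 3, attained at D.
G-A-C-D

3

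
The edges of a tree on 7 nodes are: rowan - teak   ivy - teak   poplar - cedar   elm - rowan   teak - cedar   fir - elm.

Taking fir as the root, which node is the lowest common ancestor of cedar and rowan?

rowan

cedar's ancestor chain is cedar, teak, rowan, elm, fir and rowan's is rowan, elm, fir; they first meet at rowan.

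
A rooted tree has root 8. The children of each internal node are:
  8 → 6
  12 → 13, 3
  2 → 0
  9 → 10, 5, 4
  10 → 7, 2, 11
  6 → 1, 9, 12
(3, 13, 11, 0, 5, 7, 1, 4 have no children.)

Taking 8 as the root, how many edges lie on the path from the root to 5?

8 → 6 → 9 → 5 — 3 edges.

3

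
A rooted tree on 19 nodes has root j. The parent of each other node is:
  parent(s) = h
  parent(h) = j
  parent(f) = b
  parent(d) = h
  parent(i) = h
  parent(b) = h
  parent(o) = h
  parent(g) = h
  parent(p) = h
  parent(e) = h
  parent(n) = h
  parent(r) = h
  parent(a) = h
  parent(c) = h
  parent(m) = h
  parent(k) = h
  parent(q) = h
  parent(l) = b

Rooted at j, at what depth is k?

2

j → h → k — 2 edges.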